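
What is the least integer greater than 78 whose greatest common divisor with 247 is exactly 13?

247 = 13·19. Any t with gcd(t, 247) = 13 is a multiple of 13, say 13s, with s coprime to 19.
Need s > 78/13, so s ≥ 7. First s ≥ 7 with gcd(s, 19) = 1 is s = 7. Thus t = 13·7 = 91.

91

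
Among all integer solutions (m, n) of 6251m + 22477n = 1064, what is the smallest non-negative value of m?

144

gcd(6251, 22477) = 133 (Euclid: 22477 = 3·6251 + 3724; 6251 = 1·3724 + 2527; 3724 = 1·2527 + 1197; 2527 = 2·1197 + 133; 1197 = 9·133 + 0), and 133 | 1064.
Extended Euclid: 6251·(18) + 22477·(-5) = 133. Scale by 8: m₀ = 144.
General solution m = m₀ + 169t; reducing mod 169 gives m = 144 (and n = -40).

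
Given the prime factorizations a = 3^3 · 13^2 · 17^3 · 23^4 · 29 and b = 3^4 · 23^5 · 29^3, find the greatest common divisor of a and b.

219115503

min exponent per shared prime: 3^3 · 23^4 · 29 = 219115503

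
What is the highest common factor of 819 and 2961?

Euclid: 2961 = 3·819 + 504; 819 = 1·504 + 315; 504 = 1·315 + 189; 315 = 1·189 + 126; 189 = 1·126 + 63; 126 = 2·63 + 0. Last nonzero remainder: 63.

63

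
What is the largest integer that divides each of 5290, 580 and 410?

10

5290 = 2 · 5 · 23²; 580 = 2² · 5 · 29; 410 = 2 · 5 · 41
gcd takes min exponent of each prime: 2 · 5 = 10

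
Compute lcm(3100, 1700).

52700

gcd first: 3100 = 1·1700 + 1400; 1700 = 1·1400 + 300; 1400 = 4·300 + 200; 300 = 1·200 + 100; 200 = 2·100 + 0 → gcd = 100
lcm = 3100·1700/gcd = 5270000/100 = 52700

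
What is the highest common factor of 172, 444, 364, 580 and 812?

gcd(172, 444): 444 = 2·172 + 100; 172 = 1·100 + 72; 100 = 1·72 + 28; 72 = 2·28 + 16; 28 = 1·16 + 12; 16 = 1·12 + 4; 12 = 3·4 + 0 → 4
gcd(4, 364): 364 = 91·4 + 0 → 4
gcd(4, 580): 580 = 145·4 + 0 → 4
gcd(4, 812): 812 = 203·4 + 0 → 4

4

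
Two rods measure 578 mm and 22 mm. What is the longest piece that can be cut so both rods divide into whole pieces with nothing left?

2

Euclid: 578 = 26·22 + 6; 22 = 3·6 + 4; 6 = 1·4 + 2; 4 = 2·2 + 0. Last nonzero remainder: 2.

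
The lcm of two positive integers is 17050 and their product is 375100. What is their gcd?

gcd·lcm = product, so gcd = 375100/17050 = 22.

22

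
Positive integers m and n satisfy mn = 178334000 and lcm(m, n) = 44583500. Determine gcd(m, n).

gcd·lcm = product, so gcd = 178334000/44583500 = 4.

4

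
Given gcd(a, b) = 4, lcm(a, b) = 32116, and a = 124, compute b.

1036

Using ab = gcd(a,b)·lcm(a,b) = 4·32116 = 128464, we get b = 128464/124 = 1036.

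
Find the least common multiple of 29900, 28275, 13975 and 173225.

29900 = 2² · 5² · 13 · 23; 28275 = 3 · 5² · 13 · 29; 13975 = 5² · 13 · 43; 173225 = 5² · 13² · 41
lcm takes max exponent of each prime: 2² · 3 · 5² · 13² · 23 · 29 · 41 · 43 = 59619194700

59619194700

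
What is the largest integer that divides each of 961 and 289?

1

961 = 31²
289 = 17²
Common: 1 = 1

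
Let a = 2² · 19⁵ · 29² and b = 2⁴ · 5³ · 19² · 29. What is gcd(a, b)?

min exponent per shared prime: 2² · 19² · 29 = 41876

41876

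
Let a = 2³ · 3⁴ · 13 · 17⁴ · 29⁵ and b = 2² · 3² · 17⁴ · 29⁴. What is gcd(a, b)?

min exponent per shared prime: 2² · 3² · 17⁴ · 29⁴ = 2126621390436

2126621390436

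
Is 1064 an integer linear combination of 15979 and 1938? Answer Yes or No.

Yes

By Bézout, 15979m + 1938n = 1064 has integer solutions iff gcd(15979, 1938) | 1064.
Euclid: 15979 = 8·1938 + 475; 1938 = 4·475 + 38; 475 = 12·38 + 19; 38 = 2·19 + 0. gcd = 19; 1064 mod 19 = 0. Yes.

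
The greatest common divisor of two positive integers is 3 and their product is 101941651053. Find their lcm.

33980550351

Since gcd(m,n)·lcm(m,n) = mn, lcm = 101941651053/3 = 33980550351.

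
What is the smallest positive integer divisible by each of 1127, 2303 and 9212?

1127 = 7² · 23; 2303 = 7² · 47; 9212 = 2² · 7² · 47
lcm takes max exponent of each prime: 2² · 7² · 23 · 47 = 211876

211876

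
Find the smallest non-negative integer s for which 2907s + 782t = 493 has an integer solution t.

19

Euclid: 2907 = 3·782 + 561; 782 = 1·561 + 221; 561 = 2·221 + 119; 221 = 1·119 + 102; 119 = 1·102 + 17; 102 = 6·17 + 0 → gcd = 17; 493 = 17·29.
Back-substitution yields 2907·(7) + 782·(-26) = 17, so one solution is s = 7·29 = 203, t = -26·29 = -754.
Solutions in s differ by 782/17 = 46; the one in [0, 46) is 203 mod 46 = 19.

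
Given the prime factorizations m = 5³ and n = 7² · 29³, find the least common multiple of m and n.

149382625

max exponent per prime: 5³ · 7² · 29³ = 149382625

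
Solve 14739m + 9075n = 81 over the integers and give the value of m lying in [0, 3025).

854

Euclid: 14739 = 1·9075 + 5664; 9075 = 1·5664 + 3411; 5664 = 1·3411 + 2253; 3411 = 1·2253 + 1158; 2253 = 1·1158 + 1095; 1158 = 1·1095 + 63; 1095 = 17·63 + 24; 63 = 2·24 + 15; 24 = 1·15 + 9; 15 = 1·9 + 6; 9 = 1·6 + 3; 6 = 2·3 + 0 → gcd = 3; 81 = 3·27.
Back-substitution yields 14739·(1152) + 9075·(-1871) = 3, so one solution is m = 1152·27 = 31104, n = -1871·27 = -50517.
Solutions in m differ by 9075/3 = 3025; the one in [0, 3025) is 31104 mod 3025 = 854.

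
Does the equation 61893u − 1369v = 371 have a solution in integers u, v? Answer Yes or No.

Yes

gcd(61893, 1369): 61893 = 45·1369 + 288; 1369 = 4·288 + 217; 288 = 1·217 + 71; 217 = 3·71 + 4; 71 = 17·4 + 3; 4 = 1·3 + 1; 3 = 3·1 + 0 → 1
1 divides 371, so a solution exists.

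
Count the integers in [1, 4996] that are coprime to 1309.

1309 = 7·11·17. Inclusion–exclusion on these primes:
4996 − ⌊4996/7⌋ − ⌊4996/11⌋ − ⌊4996/17⌋ + ⌊4996/77⌋ + ⌊4996/119⌋ + ⌊4996/187⌋ − ⌊4996/1309⌋ = 3664

3664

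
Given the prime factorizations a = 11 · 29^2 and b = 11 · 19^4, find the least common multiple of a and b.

max exponent per prime: 11 · 19^4 · 29^2 = 1205599571

1205599571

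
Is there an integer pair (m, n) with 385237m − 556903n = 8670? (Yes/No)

Yes

gcd(385237, 556903): 556903 = 1·385237 + 171666; 385237 = 2·171666 + 41905; 171666 = 4·41905 + 4046; 41905 = 10·4046 + 1445; 4046 = 2·1445 + 1156; 1445 = 1·1156 + 289; 1156 = 4·289 + 0 → 289
289 divides 8670, so a solution exists.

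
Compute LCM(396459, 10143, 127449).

2635262973

396459 = 3² · 7² · 29 · 31; 10143 = 3² · 7² · 23; 127449 = 3² · 7² · 17²
lcm takes max exponent of each prime: 3² · 7² · 17² · 23 · 29 · 31 = 2635262973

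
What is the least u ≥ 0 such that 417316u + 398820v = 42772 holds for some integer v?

Reduce mod 398820: 417316u ≡ 42772 (mod 398820). With g = gcd(417316, 398820) = 1156 dividing 42772, divide through: 361u ≡ 37 (mod 345).
Since gcd(361, 345) = 1, u ≡ 37·(361)⁻¹ ≡ 67 (mod 345). Smallest non-negative: 67.

67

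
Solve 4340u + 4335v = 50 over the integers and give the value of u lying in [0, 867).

10

Reduce mod 4335: 4340u ≡ 50 (mod 4335). With g = gcd(4340, 4335) = 5 dividing 50, divide through: 868u ≡ 10 (mod 867).
Since gcd(868, 867) = 1, u ≡ 10·(868)⁻¹ ≡ 10 (mod 867). Smallest non-negative: 10.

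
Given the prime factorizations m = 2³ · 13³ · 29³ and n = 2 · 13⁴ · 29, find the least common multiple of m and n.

5572593832

max exponent per prime: 2³ · 13⁴ · 29³ = 5572593832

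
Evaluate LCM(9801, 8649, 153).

9801 = 3⁴ · 11²; 8649 = 3² · 31²; 153 = 3² · 17
lcm takes max exponent of each prime: 3⁴ · 11² · 17 · 31² = 160118937

160118937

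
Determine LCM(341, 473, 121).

341 = 11 · 31; 473 = 11 · 43; 121 = 11²
lcm takes max exponent of each prime: 11² · 31 · 43 = 161293

161293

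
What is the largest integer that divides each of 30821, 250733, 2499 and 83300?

833

30821 = 7² · 17 · 37; 250733 = 7³ · 17 · 43; 2499 = 3 · 7² · 17; 83300 = 2² · 5² · 7² · 17
gcd takes min exponent of each prime: 7² · 17 = 833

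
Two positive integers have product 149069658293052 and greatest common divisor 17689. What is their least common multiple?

Since gcd(m,n)·lcm(m,n) = mn, lcm = 149069658293052/17689 = 8427251868.

8427251868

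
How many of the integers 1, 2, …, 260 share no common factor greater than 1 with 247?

247 = 13·19. Inclusion–exclusion on these primes:
260 − ⌊260/13⌋ − ⌊260/19⌋ + ⌊260/247⌋ = 228

228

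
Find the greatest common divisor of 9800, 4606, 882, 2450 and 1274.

gcd(9800, 4606): 9800 = 2·4606 + 588; 4606 = 7·588 + 490; 588 = 1·490 + 98; 490 = 5·98 + 0 → 98
gcd(98, 882): 882 = 9·98 + 0 → 98
gcd(98, 2450): 2450 = 25·98 + 0 → 98
gcd(98, 1274): 1274 = 13·98 + 0 → 98

98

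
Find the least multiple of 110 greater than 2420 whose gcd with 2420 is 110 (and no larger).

2530

gcd(x, 2420) = 110 forces 110 | x; write x = 110s. Then gcd(110s, 110·22) = 110·gcd(s, 22), so need gcd(s, 22) = 1.
110s > 2420 gives s ≥ 23. The least s ≥ 23 coprime to 22 is 23, so x = 110·23 = 2530.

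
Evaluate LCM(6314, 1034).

6314 = 2 · 7 · 11 · 41; 1034 = 2 · 11 · 47
max exponents: 2 · 7 · 11 · 41 · 47 = 296758

296758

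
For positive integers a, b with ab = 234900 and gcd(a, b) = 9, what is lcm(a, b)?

26100

For any two positive integers, gcd × lcm equals their product. Hence lcm = 234900 / 9 = 26100.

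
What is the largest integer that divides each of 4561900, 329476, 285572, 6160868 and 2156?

gcd(4561900, 329476): 4561900 = 13·329476 + 278712; 329476 = 1·278712 + 50764; 278712 = 5·50764 + 24892; 50764 = 2·24892 + 980; 24892 = 25·980 + 392; 980 = 2·392 + 196; 392 = 2·196 + 0 → 196
gcd(196, 285572): 285572 = 1457·196 + 0 → 196
gcd(196, 6160868): 6160868 = 31433·196 + 0 → 196
gcd(196, 2156): 2156 = 11·196 + 0 → 196

196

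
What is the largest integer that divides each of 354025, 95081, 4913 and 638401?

gcd(354025, 95081): 354025 = 3·95081 + 68782; 95081 = 1·68782 + 26299; 68782 = 2·26299 + 16184; 26299 = 1·16184 + 10115; 16184 = 1·10115 + 6069; 10115 = 1·6069 + 4046; 6069 = 1·4046 + 2023; 4046 = 2·2023 + 0 → 2023
gcd(2023, 4913): 4913 = 2·2023 + 867; 2023 = 2·867 + 289; 867 = 3·289 + 0 → 289
gcd(289, 638401): 638401 = 2209·289 + 0 → 289

289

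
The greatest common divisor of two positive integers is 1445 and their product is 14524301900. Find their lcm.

For any two positive integers, gcd × lcm equals their product. Hence lcm = 14524301900 / 1445 = 10051420.

10051420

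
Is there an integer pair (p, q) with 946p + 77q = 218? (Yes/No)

By Bézout, 946p + 77q = 218 has integer solutions iff gcd(946, 77) | 218.
Euclid: 946 = 12·77 + 22; 77 = 3·22 + 11; 22 = 2·11 + 0. gcd = 11; 218 mod 11 = 9. No.

No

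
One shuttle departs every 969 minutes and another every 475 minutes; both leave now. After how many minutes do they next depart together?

24225

gcd first: 969 = 2·475 + 19; 475 = 25·19 + 0 → gcd = 19
lcm = 969·475/gcd = 460275/19 = 24225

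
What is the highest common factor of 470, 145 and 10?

5

gcd(470, 145): 470 = 3·145 + 35; 145 = 4·35 + 5; 35 = 7·5 + 0 → 5
gcd(5, 10): 10 = 2·5 + 0 → 5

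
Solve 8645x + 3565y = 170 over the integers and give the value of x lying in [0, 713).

gcd(8645, 3565) = 5 (Euclid: 8645 = 2·3565 + 1515; 3565 = 2·1515 + 535; 1515 = 2·535 + 445; 535 = 1·445 + 90; 445 = 4·90 + 85; 90 = 1·85 + 5; 85 = 17·5 + 0), and 5 | 170.
Extended Euclid: 8645·(-40) + 3565·(97) = 5. Scale by 34: x₀ = -1360.
General solution x = x₀ + 713t; reducing mod 713 gives x = 66 (and y = -160).

66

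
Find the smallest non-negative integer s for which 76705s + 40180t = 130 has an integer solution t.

gcd(76705, 40180) = 5 (Euclid: 76705 = 1·40180 + 36525; 40180 = 1·36525 + 3655; 36525 = 9·3655 + 3630; 3655 = 1·3630 + 25; 3630 = 145·25 + 5; 25 = 5·5 + 0), and 5 | 130.
Extended Euclid: 76705·(1605) + 40180·(-3064) = 5. Scale by 26: s₀ = 41730.
General solution s = s₀ + 8036k; reducing mod 8036 gives s = 1550 (and t = -2959).

1550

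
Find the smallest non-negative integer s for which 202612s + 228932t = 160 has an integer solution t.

gcd(202612, 228932) = 4 (Euclid: 228932 = 1·202612 + 26320; 202612 = 7·26320 + 18372; 26320 = 1·18372 + 7948; 18372 = 2·7948 + 2476; 7948 = 3·2476 + 520; 2476 = 4·520 + 396; 520 = 1·396 + 124; 396 = 3·124 + 24; 124 = 5·24 + 4; 24 = 6·4 + 0), and 4 | 160.
Extended Euclid: 202612·(-9246) + 228932·(8183) = 4. Scale by 40: s₀ = -369840.
General solution s = s₀ + 57233k; reducing mod 57233 gives s = 30791 (and t = -27251).

30791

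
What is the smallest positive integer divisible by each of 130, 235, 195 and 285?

348270

130 = 2 · 5 · 13; 235 = 5 · 47; 195 = 3 · 5 · 13; 285 = 3 · 5 · 19
lcm takes max exponent of each prime: 2 · 3 · 5 · 13 · 19 · 47 = 348270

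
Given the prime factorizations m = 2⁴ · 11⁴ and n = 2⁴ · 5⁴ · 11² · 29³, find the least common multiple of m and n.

max exponent per prime: 2⁴ · 5⁴ · 11⁴ · 29³ = 3570793490000

3570793490000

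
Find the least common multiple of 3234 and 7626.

4110414

3234 = 2 · 3 · 7² · 11; 7626 = 2 · 3 · 31 · 41
max exponents: 2 · 3 · 7² · 11 · 31 · 41 = 4110414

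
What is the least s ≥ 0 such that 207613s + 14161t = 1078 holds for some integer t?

218

Reduce mod 14161: 207613s ≡ 1078 (mod 14161). With g = gcd(207613, 14161) = 49 dividing 1078, divide through: 4237s ≡ 22 (mod 289).
Since gcd(4237, 289) = 1, s ≡ 22·(4237)⁻¹ ≡ 218 (mod 289). Smallest non-negative: 218.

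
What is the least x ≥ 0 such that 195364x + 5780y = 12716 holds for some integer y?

gcd(195364, 5780) = 1156 (Euclid: 195364 = 33·5780 + 4624; 5780 = 1·4624 + 1156; 4624 = 4·1156 + 0), and 1156 | 12716.
Extended Euclid: 195364·(-1) + 5780·(34) = 1156. Scale by 11: x₀ = -11.
General solution x = x₀ + 5t; reducing mod 5 gives x = 4 (and y = -133).

4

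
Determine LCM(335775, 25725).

335775 = 3 · 5² · 11² · 37; 25725 = 3 · 5² · 7³
max exponents: 3 · 5² · 7³ · 11² · 37 = 115170825

115170825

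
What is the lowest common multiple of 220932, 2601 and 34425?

lcm(220932, 2601) = 220932·2601/gcd = 574644132/153 = 3755844
lcm(3755844, 34425) = 3755844·34425/gcd = 129294929700/153 = 845064900

845064900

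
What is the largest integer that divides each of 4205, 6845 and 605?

gcd(4205, 6845): 6845 = 1·4205 + 2640; 4205 = 1·2640 + 1565; 2640 = 1·1565 + 1075; 1565 = 1·1075 + 490; 1075 = 2·490 + 95; 490 = 5·95 + 15; 95 = 6·15 + 5; 15 = 3·5 + 0 → 5
gcd(5, 605): 605 = 121·5 + 0 → 5

5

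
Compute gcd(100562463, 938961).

Euclid: 100562463 = 107·938961 + 93636; 938961 = 10·93636 + 2601; 93636 = 36·2601 + 0. Last nonzero remainder: 2601.

2601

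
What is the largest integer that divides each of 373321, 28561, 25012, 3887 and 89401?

169

gcd(373321, 28561): 373321 = 13·28561 + 2028; 28561 = 14·2028 + 169; 2028 = 12·169 + 0 → 169
gcd(169, 25012): 25012 = 148·169 + 0 → 169
gcd(169, 3887): 3887 = 23·169 + 0 → 169
gcd(169, 89401): 89401 = 529·169 + 0 → 169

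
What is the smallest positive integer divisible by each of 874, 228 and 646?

89148

874 = 2 · 19 · 23; 228 = 2² · 3 · 19; 646 = 2 · 17 · 19
lcm takes max exponent of each prime: 2² · 3 · 17 · 19 · 23 = 89148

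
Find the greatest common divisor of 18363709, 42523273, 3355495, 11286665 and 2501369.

18363709 = 7 · 13² · 19² · 43; 42523273 = 13² · 17 · 19² · 41; 3355495 = 5 · 11 · 13² · 19²; 11286665 = 5 · 13² · 19² · 37; 2501369 = 13² · 19² · 41
gcd takes min exponent of each prime: 13² · 19² = 61009

61009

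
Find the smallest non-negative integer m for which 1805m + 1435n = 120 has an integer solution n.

202

Reduce mod 1435: 1805m ≡ 120 (mod 1435). With g = gcd(1805, 1435) = 5 dividing 120, divide through: 361m ≡ 24 (mod 287).
Since gcd(361, 287) = 1, m ≡ 24·(361)⁻¹ ≡ 202 (mod 287). Smallest non-negative: 202.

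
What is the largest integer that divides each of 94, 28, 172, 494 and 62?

gcd(94, 28): 94 = 3·28 + 10; 28 = 2·10 + 8; 10 = 1·8 + 2; 8 = 4·2 + 0 → 2
gcd(2, 172): 172 = 86·2 + 0 → 2
gcd(2, 494): 494 = 247·2 + 0 → 2
gcd(2, 62): 62 = 31·2 + 0 → 2

2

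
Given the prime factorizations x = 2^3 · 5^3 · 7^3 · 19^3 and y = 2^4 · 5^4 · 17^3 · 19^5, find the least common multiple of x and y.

41726205147410000

max exponent per prime: 2^4 · 5^4 · 7^3 · 17^3 · 19^5 = 41726205147410000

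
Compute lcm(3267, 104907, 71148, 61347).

3267 = 3³ · 11²; 104907 = 3 · 11² · 17²; 71148 = 2² · 3 · 7² · 11²; 61347 = 3 · 11² · 13²
lcm takes max exponent of each prime: 2² · 3³ · 7² · 11² · 13² · 17² = 31274455212

31274455212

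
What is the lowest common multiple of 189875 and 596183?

2310209125

189875 = 5³ · 7² · 31; 596183 = 7² · 23³
max exponents: 5³ · 7² · 23³ · 31 = 2310209125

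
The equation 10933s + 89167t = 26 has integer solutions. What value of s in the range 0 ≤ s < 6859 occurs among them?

Euclid: 89167 = 8·10933 + 1703; 10933 = 6·1703 + 715; 1703 = 2·715 + 273; 715 = 2·273 + 169; 273 = 1·169 + 104; 169 = 1·104 + 65; 104 = 1·65 + 39; 65 = 1·39 + 26; 39 = 1·26 + 13; 26 = 2·13 + 0 → gcd = 13; 26 = 13·2.
Back-substitution yields 10933·(-2618) + 89167·(321) = 13, so one solution is s = -2618·2 = -5236, t = 321·2 = 642.
Solutions in s differ by 89167/13 = 6859; the one in [0, 6859) is -5236 mod 6859 = 1623.

1623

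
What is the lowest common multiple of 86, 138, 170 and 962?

86 = 2 · 43; 138 = 2 · 3 · 23; 170 = 2 · 5 · 17; 962 = 2 · 13 · 37
lcm takes max exponent of each prime: 2 · 3 · 5 · 13 · 17 · 23 · 37 · 43 = 242611590

242611590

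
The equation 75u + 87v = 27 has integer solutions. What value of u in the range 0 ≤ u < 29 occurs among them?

5

gcd(75, 87) = 3 (Euclid: 87 = 1·75 + 12; 75 = 6·12 + 3; 12 = 4·3 + 0), and 3 | 27.
Extended Euclid: 75·(7) + 87·(-6) = 3. Scale by 9: u₀ = 63.
General solution u = u₀ + 29t; reducing mod 29 gives u = 5 (and v = -4).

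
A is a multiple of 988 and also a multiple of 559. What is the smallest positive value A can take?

42484

gcd first: 988 = 1·559 + 429; 559 = 1·429 + 130; 429 = 3·130 + 39; 130 = 3·39 + 13; 39 = 3·13 + 0 → gcd = 13
lcm = 988·559/gcd = 552292/13 = 42484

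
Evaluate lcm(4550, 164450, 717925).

2542890350

lcm(4550, 164450) = 4550·164450/gcd = 748247500/650 = 1151150
lcm(1151150, 717925) = 1151150·717925/gcd = 826439363750/325 = 2542890350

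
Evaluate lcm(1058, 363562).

1058 = 2 · 23²; 363562 = 2 · 17³ · 37
max exponents: 2 · 17³ · 23² · 37 = 192324298

192324298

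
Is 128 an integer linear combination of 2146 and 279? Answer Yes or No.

Yes

By Bézout, 2146s − 279t = 128 has integer solutions iff gcd(2146, 279) | 128.
Euclid: 2146 = 7·279 + 193; 279 = 1·193 + 86; 193 = 2·86 + 21; 86 = 4·21 + 2; 21 = 10·2 + 1; 2 = 2·1 + 0. gcd = 1; 128 mod 1 = 0. Yes.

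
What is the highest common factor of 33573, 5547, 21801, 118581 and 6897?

gcd(33573, 5547): 33573 = 6·5547 + 291; 5547 = 19·291 + 18; 291 = 16·18 + 3; 18 = 6·3 + 0 → 3
gcd(3, 21801): 21801 = 7267·3 + 0 → 3
gcd(3, 118581): 118581 = 39527·3 + 0 → 3
gcd(3, 6897): 6897 = 2299·3 + 0 → 3

3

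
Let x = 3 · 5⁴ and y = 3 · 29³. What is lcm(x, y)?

max exponent per prime: 3 · 5⁴ · 29³ = 45729375

45729375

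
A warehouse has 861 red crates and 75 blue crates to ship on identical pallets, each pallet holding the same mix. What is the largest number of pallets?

Euclid: 861 = 11·75 + 36; 75 = 2·36 + 3; 36 = 12·3 + 0. Last nonzero remainder: 3.

3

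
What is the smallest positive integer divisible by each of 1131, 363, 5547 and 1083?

91346537139

1131 = 3 · 13 · 29; 363 = 3 · 11²; 5547 = 3 · 43²; 1083 = 3 · 19²
lcm takes max exponent of each prime: 3 · 11² · 13 · 19² · 29 · 43² = 91346537139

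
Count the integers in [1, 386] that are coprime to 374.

165

Prime factors of 374: 2, 11, 17. Count integers ≤ 386 divisible by none of them.
By inclusion–exclusion: 386 − ⌊386/2⌋ − ⌊386/11⌋ − ⌊386/17⌋ + ⌊386/22⌋ + ⌊386/34⌋ + ⌊386/187⌋ − ⌊386/374⌋ = 165.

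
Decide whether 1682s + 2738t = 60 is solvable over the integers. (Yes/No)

gcd(1682, 2738): 2738 = 1·1682 + 1056; 1682 = 1·1056 + 626; 1056 = 1·626 + 430; 626 = 1·430 + 196; 430 = 2·196 + 38; 196 = 5·38 + 6; 38 = 6·6 + 2; 6 = 3·2 + 0 → 2
2 divides 60, so a solution exists.

Yes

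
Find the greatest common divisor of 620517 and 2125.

620517 = 3 · 17 · 23³
2125 = 5³ · 17
Common: 17 = 17

17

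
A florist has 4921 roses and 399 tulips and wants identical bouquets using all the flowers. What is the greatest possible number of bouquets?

4921 = 7 · 19 · 37
399 = 3 · 7 · 19
Common: 7 · 19 = 133

133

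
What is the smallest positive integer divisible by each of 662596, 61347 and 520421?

1444861475772

662596 = 2² · 11² · 37²; 61347 = 3 · 11² · 13²; 520421 = 11³ · 17 · 23
lcm takes max exponent of each prime: 2² · 3 · 11³ · 13² · 17 · 23 · 37² = 1444861475772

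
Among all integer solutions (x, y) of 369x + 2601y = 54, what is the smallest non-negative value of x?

Reduce mod 2601: 369x ≡ 54 (mod 2601). With g = gcd(369, 2601) = 9 dividing 54, divide through: 41x ≡ 6 (mod 289).
Since gcd(41, 289) = 1, x ≡ 6·(41)⁻¹ ≡ 268 (mod 289). Smallest non-negative: 268.

268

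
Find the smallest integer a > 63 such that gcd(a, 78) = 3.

69

Multiples of 3 above 63: 3·22, 3·23, … . Need the cofactor coprime to 78/3 = 26.
Checking s = 22, 23, … the first with gcd(s, 26) = 1 is s = 23, giving 69.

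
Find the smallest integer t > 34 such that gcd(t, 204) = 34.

Multiples of 34 above 34: 34·2, 34·3, … . Need the cofactor coprime to 204/34 = 6.
Checking s = 2, 3, … the first with gcd(s, 6) = 1 is s = 5, giving 170.

170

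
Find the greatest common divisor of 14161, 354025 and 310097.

gcd(14161, 354025): 354025 = 25·14161 + 0 → 14161
gcd(14161, 310097): 310097 = 21·14161 + 12716; 14161 = 1·12716 + 1445; 12716 = 8·1445 + 1156; 1445 = 1·1156 + 289; 1156 = 4·289 + 0 → 289

289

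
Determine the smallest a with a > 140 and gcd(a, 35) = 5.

35 = 5·7. Any a with gcd(a, 35) = 5 is a multiple of 5, say 5s, with s coprime to 7.
Need s > 140/5, so s ≥ 29. First s ≥ 29 with gcd(s, 7) = 1 is s = 29. Thus a = 5·29 = 145.

145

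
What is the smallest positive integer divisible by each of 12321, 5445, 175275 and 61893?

199667701522575

12321 = 3² · 37²; 5445 = 3² · 5 · 11²; 175275 = 3² · 5² · 19 · 41; 61893 = 3² · 13 · 23²
lcm takes max exponent of each prime: 3² · 5² · 11² · 13 · 19 · 23² · 37² · 41 = 199667701522575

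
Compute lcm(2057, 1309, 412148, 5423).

lcm(2057, 1309) = 2057·1309/gcd = 2692613/187 = 14399
lcm(14399, 412148) = 14399·412148/gcd = 5934519052/187 = 31735396
lcm(31735396, 5423) = 31735396·5423/gcd = 172101052508/5423 = 31735396

31735396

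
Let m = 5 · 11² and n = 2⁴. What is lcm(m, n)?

9680

max exponent per prime: 2⁴ · 5 · 11² = 9680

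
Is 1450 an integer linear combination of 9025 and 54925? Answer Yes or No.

By Bézout, 9025p − 54925q = 1450 has integer solutions iff gcd(9025, 54925) | 1450.
Euclid: 54925 = 6·9025 + 775; 9025 = 11·775 + 500; 775 = 1·500 + 275; 500 = 1·275 + 225; 275 = 1·225 + 50; 225 = 4·50 + 25; 50 = 2·25 + 0. gcd = 25; 1450 mod 25 = 0. Yes.

Yes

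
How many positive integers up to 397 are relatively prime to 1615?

284

1615 = 5·17·19. Inclusion–exclusion on these primes:
397 − ⌊397/5⌋ − ⌊397/17⌋ − ⌊397/19⌋ + ⌊397/85⌋ + ⌊397/95⌋ + ⌊397/323⌋ − ⌊397/1615⌋ = 284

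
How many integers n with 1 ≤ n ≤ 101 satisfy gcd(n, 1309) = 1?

Prime factors of 1309: 7, 11, 17. Count integers ≤ 101 divisible by none of them.
By inclusion–exclusion: 101 − ⌊101/7⌋ − ⌊101/11⌋ − ⌊101/17⌋ + ⌊101/77⌋ + ⌊101/119⌋ + ⌊101/187⌋ − ⌊101/1309⌋ = 74.

74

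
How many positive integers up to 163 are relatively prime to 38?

78

38 = 2·19. Inclusion–exclusion on these primes:
163 − ⌊163/2⌋ − ⌊163/19⌋ + ⌊163/38⌋ = 78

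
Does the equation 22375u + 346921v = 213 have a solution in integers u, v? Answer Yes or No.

By Bézout, 22375u + 346921v = 213 has integer solutions iff gcd(22375, 346921) | 213.
Euclid: 346921 = 15·22375 + 11296; 22375 = 1·11296 + 11079; 11296 = 1·11079 + 217; 11079 = 51·217 + 12; 217 = 18·12 + 1; 12 = 12·1 + 0. gcd = 1; 213 mod 1 = 0. Yes.

Yes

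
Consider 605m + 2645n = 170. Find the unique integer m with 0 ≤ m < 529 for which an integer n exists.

44

Reduce mod 2645: 605m ≡ 170 (mod 2645). With g = gcd(605, 2645) = 5 dividing 170, divide through: 121m ≡ 34 (mod 529).
Since gcd(121, 529) = 1, m ≡ 34·(121)⁻¹ ≡ 44 (mod 529). Smallest non-negative: 44.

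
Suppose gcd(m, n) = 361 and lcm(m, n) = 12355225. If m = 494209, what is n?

9025

m·n = gcd·lcm = 361·12355225 = 4460236225, so n = 4460236225/494209 = 9025.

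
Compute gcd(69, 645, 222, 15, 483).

gcd(69, 645): 645 = 9·69 + 24; 69 = 2·24 + 21; 24 = 1·21 + 3; 21 = 7·3 + 0 → 3
gcd(3, 222): 222 = 74·3 + 0 → 3
gcd(3, 15): 15 = 5·3 + 0 → 3
gcd(3, 483): 483 = 161·3 + 0 → 3

3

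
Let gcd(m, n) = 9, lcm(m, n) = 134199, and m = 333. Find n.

Using mn = gcd(m,n)·lcm(m,n) = 9·134199 = 1207791, we get n = 1207791/333 = 3627.

3627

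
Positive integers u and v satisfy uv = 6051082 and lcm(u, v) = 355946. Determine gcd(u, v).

gcd·lcm = product, so gcd = 6051082/355946 = 17.

17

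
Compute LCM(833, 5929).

gcd first: 5929 = 7·833 + 98; 833 = 8·98 + 49; 98 = 2·49 + 0 → gcd = 49
lcm = 833·5929/gcd = 4938857/49 = 100793

100793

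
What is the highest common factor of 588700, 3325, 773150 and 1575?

588700 = 2² · 5² · 7 · 29²; 3325 = 5² · 7 · 19; 773150 = 2 · 5² · 7 · 47²; 1575 = 3² · 5² · 7
gcd takes min exponent of each prime: 5² · 7 = 175

175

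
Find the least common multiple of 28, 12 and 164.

lcm(28, 12) = 28·12/gcd = 336/4 = 84
lcm(84, 164) = 84·164/gcd = 13776/4 = 3444

3444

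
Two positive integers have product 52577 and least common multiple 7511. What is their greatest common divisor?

From gcd × lcm = mn: gcd = 52577 / 7511 = 7.

7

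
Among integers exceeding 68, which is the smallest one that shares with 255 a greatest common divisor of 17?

119

Multiples of 17 above 68: 17·5, 17·6, … . Need the cofactor coprime to 255/17 = 15.
Checking s = 5, 6, … the first with gcd(s, 15) = 1 is s = 7, giving 119.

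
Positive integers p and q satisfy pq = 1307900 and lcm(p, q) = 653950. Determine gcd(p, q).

2

From gcd × lcm = pq: gcd = 1307900 / 653950 = 2.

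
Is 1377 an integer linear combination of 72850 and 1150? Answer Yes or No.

By Bézout, 72850x − 1150y = 1377 has integer solutions iff gcd(72850, 1150) | 1377.
Euclid: 72850 = 63·1150 + 400; 1150 = 2·400 + 350; 400 = 1·350 + 50; 350 = 7·50 + 0. gcd = 50; 1377 mod 50 = 27. No.

No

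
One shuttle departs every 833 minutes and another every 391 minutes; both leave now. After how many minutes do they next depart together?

19159

gcd first: 833 = 2·391 + 51; 391 = 7·51 + 34; 51 = 1·34 + 17; 34 = 2·17 + 0 → gcd = 17
lcm = 833·391/gcd = 325703/17 = 19159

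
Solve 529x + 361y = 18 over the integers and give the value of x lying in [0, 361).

13

Reduce mod 361: 529x ≡ 18 (mod 361). With g = gcd(529, 361) = 1 dividing 18, divide through: 529x ≡ 18 (mod 361).
Since gcd(529, 361) = 1, x ≡ 18·(529)⁻¹ ≡ 13 (mod 361). Smallest non-negative: 13.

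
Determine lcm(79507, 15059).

gcd first: 79507 = 5·15059 + 4212; 15059 = 3·4212 + 2423; 4212 = 1·2423 + 1789; 2423 = 1·1789 + 634; 1789 = 2·634 + 521; 634 = 1·521 + 113; 521 = 4·113 + 69; 113 = 1·69 + 44; 69 = 1·44 + 25; 44 = 1·25 + 19; 25 = 1·19 + 6; 19 = 3·6 + 1; 6 = 6·1 + 0 → gcd = 1
lcm = 79507·15059/gcd = 1197295913/1 = 1197295913

1197295913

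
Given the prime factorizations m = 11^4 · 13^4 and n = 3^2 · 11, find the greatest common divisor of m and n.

11

min exponent per shared prime: 11 = 11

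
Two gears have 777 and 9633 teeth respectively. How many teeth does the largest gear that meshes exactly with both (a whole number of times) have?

Euclid: 9633 = 12·777 + 309; 777 = 2·309 + 159; 309 = 1·159 + 150; 159 = 1·150 + 9; 150 = 16·9 + 6; 9 = 1·6 + 3; 6 = 2·3 + 0. Last nonzero remainder: 3.

3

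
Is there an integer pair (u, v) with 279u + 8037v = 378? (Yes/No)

Yes

gcd(279, 8037): 8037 = 28·279 + 225; 279 = 1·225 + 54; 225 = 4·54 + 9; 54 = 6·9 + 0 → 9
9 divides 378, so a solution exists.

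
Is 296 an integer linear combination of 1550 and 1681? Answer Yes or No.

Yes

By Bézout, 1550x + 1681y = 296 has integer solutions iff gcd(1550, 1681) | 296.
Euclid: 1681 = 1·1550 + 131; 1550 = 11·131 + 109; 131 = 1·109 + 22; 109 = 4·22 + 21; 22 = 1·21 + 1; 21 = 21·1 + 0. gcd = 1; 296 mod 1 = 0. Yes.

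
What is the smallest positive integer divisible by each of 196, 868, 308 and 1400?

196 = 2² · 7²; 868 = 2² · 7 · 31; 308 = 2² · 7 · 11; 1400 = 2³ · 5² · 7
lcm takes max exponent of each prime: 2³ · 5² · 7² · 11 · 31 = 3341800

3341800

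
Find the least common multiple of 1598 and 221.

20774

gcd first: 1598 = 7·221 + 51; 221 = 4·51 + 17; 51 = 3·17 + 0 → gcd = 17
lcm = 1598·221/gcd = 353158/17 = 20774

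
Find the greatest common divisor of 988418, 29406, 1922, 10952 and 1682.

2

988418 = 2 · 19² · 37²; 29406 = 2 · 3 · 13² · 29; 1922 = 2 · 31²; 10952 = 2³ · 37²; 1682 = 2 · 29²
gcd takes min exponent of each prime: 2 = 2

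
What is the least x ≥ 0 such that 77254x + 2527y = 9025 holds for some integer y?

1

Euclid: 77254 = 30·2527 + 1444; 2527 = 1·1444 + 1083; 1444 = 1·1083 + 361; 1083 = 3·361 + 0 → gcd = 361; 9025 = 361·25.
Back-substitution yields 77254·(2) + 2527·(-61) = 361, so one solution is x = 2·25 = 50, y = -61·25 = -1525.
Solutions in x differ by 2527/361 = 7; the one in [0, 7) is 50 mod 7 = 1.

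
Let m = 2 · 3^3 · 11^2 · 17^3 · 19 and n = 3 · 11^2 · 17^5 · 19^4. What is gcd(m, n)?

min exponent per shared prime: 3 · 11^2 · 17^3 · 19 = 33884961

33884961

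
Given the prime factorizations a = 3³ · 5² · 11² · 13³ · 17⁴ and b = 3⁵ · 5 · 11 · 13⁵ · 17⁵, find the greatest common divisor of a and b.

272491020945

min exponent per shared prime: 3³ · 5 · 11 · 13³ · 17⁴ = 272491020945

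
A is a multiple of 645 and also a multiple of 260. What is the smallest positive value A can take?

645 = 3 · 5 · 43; 260 = 2² · 5 · 13
max exponents: 2² · 3 · 5 · 13 · 43 = 33540

33540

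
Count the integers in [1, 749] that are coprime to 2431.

592

2431 = 11·13·17. Inclusion–exclusion on these primes:
749 − ⌊749/11⌋ − ⌊749/13⌋ − ⌊749/17⌋ + ⌊749/143⌋ + ⌊749/187⌋ + ⌊749/221⌋ − ⌊749/2431⌋ = 592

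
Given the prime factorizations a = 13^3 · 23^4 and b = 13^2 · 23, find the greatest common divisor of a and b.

min exponent per shared prime: 13^2 · 23 = 3887

3887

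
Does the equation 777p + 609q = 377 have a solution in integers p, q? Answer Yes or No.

No

gcd(777, 609): 777 = 1·609 + 168; 609 = 3·168 + 105; 168 = 1·105 + 63; 105 = 1·63 + 42; 63 = 1·42 + 21; 42 = 2·21 + 0 → 21
21 does not divide 377, so a solution does not exist.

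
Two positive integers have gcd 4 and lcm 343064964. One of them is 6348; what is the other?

216172

m·n = gcd·lcm = 4·343064964 = 1372259856, so n = 1372259856/6348 = 216172.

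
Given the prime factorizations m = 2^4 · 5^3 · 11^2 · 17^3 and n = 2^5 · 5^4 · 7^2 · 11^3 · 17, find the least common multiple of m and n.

max exponent per prime: 2^5 · 5^4 · 7^2 · 11^3 · 17^3 = 6408418940000

6408418940000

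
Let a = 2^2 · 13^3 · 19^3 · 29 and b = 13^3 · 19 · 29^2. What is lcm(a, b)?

max exponent per prime: 2^2 · 13^3 · 19^3 · 29^2 = 50692866172

50692866172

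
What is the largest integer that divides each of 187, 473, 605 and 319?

11

gcd(187, 473): 473 = 2·187 + 99; 187 = 1·99 + 88; 99 = 1·88 + 11; 88 = 8·11 + 0 → 11
gcd(11, 605): 605 = 55·11 + 0 → 11
gcd(11, 319): 319 = 29·11 + 0 → 11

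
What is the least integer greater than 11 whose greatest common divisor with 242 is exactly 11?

33

242 = 11·22. Any t with gcd(t, 242) = 11 is a multiple of 11, say 11s, with s coprime to 22.
Need s > 11/11, so s ≥ 2. First s ≥ 2 with gcd(s, 22) = 1 is s = 3. Thus t = 11·3 = 33.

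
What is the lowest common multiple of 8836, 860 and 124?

58891940

lcm(8836, 860) = 8836·860/gcd = 7598960/4 = 1899740
lcm(1899740, 124) = 1899740·124/gcd = 235567760/4 = 58891940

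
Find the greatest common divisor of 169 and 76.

1

169 = 13²
76 = 2² · 19
Common: 1 = 1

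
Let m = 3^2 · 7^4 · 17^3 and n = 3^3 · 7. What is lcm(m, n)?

max exponent per prime: 3^3 · 7^4 · 17^3 = 318495051

318495051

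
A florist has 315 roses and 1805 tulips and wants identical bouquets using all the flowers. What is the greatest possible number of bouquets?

5

Euclid: 1805 = 5·315 + 230; 315 = 1·230 + 85; 230 = 2·85 + 60; 85 = 1·60 + 25; 60 = 2·25 + 10; 25 = 2·10 + 5; 10 = 2·5 + 0. Last nonzero remainder: 5.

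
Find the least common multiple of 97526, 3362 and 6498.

532644978294

97526 = 2 · 11² · 13 · 31; 3362 = 2 · 41²; 6498 = 2 · 3² · 19²
lcm takes max exponent of each prime: 2 · 3² · 11² · 13 · 19² · 31 · 41² = 532644978294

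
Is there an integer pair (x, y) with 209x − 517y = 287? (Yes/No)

No

By Bézout, 209x − 517y = 287 has integer solutions iff gcd(209, 517) | 287.
Euclid: 517 = 2·209 + 99; 209 = 2·99 + 11; 99 = 9·11 + 0. gcd = 11; 287 mod 11 = 1. No.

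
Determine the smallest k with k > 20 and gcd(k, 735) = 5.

gcd(k, 735) = 5 forces 5 | k; write k = 5s. Then gcd(5s, 5·147) = 5·gcd(s, 147), so need gcd(s, 147) = 1.
5s > 20 gives s ≥ 5. The least s ≥ 5 coprime to 147 is 5, so k = 5·5 = 25.

25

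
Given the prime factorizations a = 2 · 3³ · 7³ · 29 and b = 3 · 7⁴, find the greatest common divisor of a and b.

min exponent per shared prime: 3 · 7³ = 1029

1029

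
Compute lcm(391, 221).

5083

gcd first: 391 = 1·221 + 170; 221 = 1·170 + 51; 170 = 3·51 + 17; 51 = 3·17 + 0 → gcd = 17
lcm = 391·221/gcd = 86411/17 = 5083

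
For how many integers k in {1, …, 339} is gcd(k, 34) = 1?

Prime factors of 34: 2, 17. Count integers ≤ 339 divisible by none of them.
By inclusion–exclusion: 339 − ⌊339/2⌋ − ⌊339/17⌋ + ⌊339/34⌋ = 160.

160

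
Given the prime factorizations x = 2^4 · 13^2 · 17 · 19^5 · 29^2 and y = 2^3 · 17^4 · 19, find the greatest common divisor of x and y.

min exponent per shared prime: 2^3 · 17 · 19 = 2584

2584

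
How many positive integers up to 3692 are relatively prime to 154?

1438

154 = 2·7·11. Inclusion–exclusion on these primes:
3692 − ⌊3692/2⌋ − ⌊3692/7⌋ − ⌊3692/11⌋ + ⌊3692/14⌋ + ⌊3692/22⌋ + ⌊3692/77⌋ − ⌊3692/154⌋ = 1438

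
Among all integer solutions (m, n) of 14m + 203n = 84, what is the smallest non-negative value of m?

Reduce mod 203: 14m ≡ 84 (mod 203). With g = gcd(14, 203) = 7 dividing 84, divide through: 2m ≡ 12 (mod 29).
Since gcd(2, 29) = 1, m ≡ 12·(2)⁻¹ ≡ 6 (mod 29). Smallest non-negative: 6.

6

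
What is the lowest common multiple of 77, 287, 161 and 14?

77 = 7 · 11; 287 = 7 · 41; 161 = 7 · 23; 14 = 2 · 7
lcm takes max exponent of each prime: 2 · 7 · 11 · 23 · 41 = 145222

145222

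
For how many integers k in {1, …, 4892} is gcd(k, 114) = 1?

1545

114 = 2·3·19. Inclusion–exclusion on these primes:
4892 − ⌊4892/2⌋ − ⌊4892/3⌋ − ⌊4892/19⌋ + ⌊4892/6⌋ + ⌊4892/38⌋ + ⌊4892/57⌋ − ⌊4892/114⌋ = 1545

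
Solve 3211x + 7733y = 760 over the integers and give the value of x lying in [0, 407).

Euclid: 7733 = 2·3211 + 1311; 3211 = 2·1311 + 589; 1311 = 2·589 + 133; 589 = 4·133 + 57; 133 = 2·57 + 19; 57 = 3·19 + 0 → gcd = 19; 760 = 19·40.
Back-substitution yields 3211·(-118) + 7733·(49) = 19, so one solution is x = -118·40 = -4720, y = 49·40 = 1960.
Solutions in x differ by 7733/19 = 407; the one in [0, 407) is -4720 mod 407 = 164.

164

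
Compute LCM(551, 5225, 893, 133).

49851725

lcm(551, 5225) = 551·5225/gcd = 2878975/19 = 151525
lcm(151525, 893) = 151525·893/gcd = 135311825/19 = 7121675
lcm(7121675, 133) = 7121675·133/gcd = 947182775/19 = 49851725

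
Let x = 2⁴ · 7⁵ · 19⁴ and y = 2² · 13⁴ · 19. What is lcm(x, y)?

max exponent per prime: 2⁴ · 7⁵ · 13⁴ · 19⁴ = 1000916839157872

1000916839157872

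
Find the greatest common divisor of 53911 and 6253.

169

Euclid: 53911 = 8·6253 + 3887; 6253 = 1·3887 + 2366; 3887 = 1·2366 + 1521; 2366 = 1·1521 + 845; 1521 = 1·845 + 676; 845 = 1·676 + 169; 676 = 4·169 + 0. Last nonzero remainder: 169.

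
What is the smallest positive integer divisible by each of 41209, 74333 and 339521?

41209 = 7² · 29²; 74333 = 7² · 37 · 41; 339521 = 7² · 13² · 41
lcm takes max exponent of each prime: 7² · 13² · 29² · 37 · 41 = 10564874957

10564874957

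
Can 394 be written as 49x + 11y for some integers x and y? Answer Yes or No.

Yes

gcd(49, 11): 49 = 4·11 + 5; 11 = 2·5 + 1; 5 = 5·1 + 0 → 1
1 divides 394, so a solution exists.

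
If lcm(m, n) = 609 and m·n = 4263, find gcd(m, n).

gcd·lcm = product, so gcd = 4263/609 = 7.

7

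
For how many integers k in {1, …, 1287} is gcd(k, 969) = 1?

969 = 3·17·19. Inclusion–exclusion on these primes:
1287 − ⌊1287/3⌋ − ⌊1287/17⌋ − ⌊1287/19⌋ + ⌊1287/51⌋ + ⌊1287/57⌋ + ⌊1287/323⌋ − ⌊1287/969⌋ = 765

765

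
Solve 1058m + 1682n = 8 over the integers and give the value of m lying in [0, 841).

593

Euclid: 1682 = 1·1058 + 624; 1058 = 1·624 + 434; 624 = 1·434 + 190; 434 = 2·190 + 54; 190 = 3·54 + 28; 54 = 1·28 + 26; 28 = 1·26 + 2; 26 = 13·2 + 0 → gcd = 2; 8 = 2·4.
Back-substitution yields 1058·(-62) + 1682·(39) = 2, so one solution is m = -62·4 = -248, n = 39·4 = 156.
Solutions in m differ by 1682/2 = 841; the one in [0, 841) is -248 mod 841 = 593.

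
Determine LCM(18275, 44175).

32291925

18275 = 5² · 17 · 43; 44175 = 3 · 5² · 19 · 31
max exponents: 3 · 5² · 17 · 19 · 31 · 43 = 32291925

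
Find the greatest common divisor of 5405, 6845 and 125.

5

5405 = 5 · 23 · 47; 6845 = 5 · 37²; 125 = 5³
gcd takes min exponent of each prime: 5 = 5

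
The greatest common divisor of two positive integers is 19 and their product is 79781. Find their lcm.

For any two positive integers, gcd × lcm equals their product. Hence lcm = 79781 / 19 = 4199.

4199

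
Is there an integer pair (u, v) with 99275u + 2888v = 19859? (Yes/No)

gcd(99275, 2888): 99275 = 34·2888 + 1083; 2888 = 2·1083 + 722; 1083 = 1·722 + 361; 722 = 2·361 + 0 → 361
361 does not divide 19859, so a solution does not exist.

No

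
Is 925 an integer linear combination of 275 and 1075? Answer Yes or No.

Yes

By Bézout, 275x + 1075y = 925 has integer solutions iff gcd(275, 1075) | 925.
Euclid: 1075 = 3·275 + 250; 275 = 1·250 + 25; 250 = 10·25 + 0. gcd = 25; 925 mod 25 = 0. Yes.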